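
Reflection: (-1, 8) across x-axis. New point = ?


Reflection rule for x-axis: (x, -y)
(-1, 8) -> (-1, -8)

(-1, -8)


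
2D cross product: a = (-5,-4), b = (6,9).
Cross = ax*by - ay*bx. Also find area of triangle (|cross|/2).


cross = -5*9 + 4*6 = -45 + 24 = -21
Triangle area = |-21|/2 = 21/2 = 10.5000

cross = -21, triangle area = 10.5000


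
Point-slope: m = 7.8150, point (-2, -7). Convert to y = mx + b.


y + 7 = 7.8150(x + 2)
y = 7.8150x - 7 - 7.8150*(-2)
y = 7.8150x + 8.6300

y = 7.8150x + 8.6300


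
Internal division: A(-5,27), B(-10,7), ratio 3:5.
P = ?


Px = (3*(-10) + 5*(-5))/8 = -55/8 = -6.8750
Py = (3*7 + 5*27)/8 = 156/8 = 19.5000

P = (-6.8750, 19.5000)


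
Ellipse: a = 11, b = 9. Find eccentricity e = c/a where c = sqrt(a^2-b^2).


c = sqrt(121-81) = sqrt(40) = 6.3246
e = c/a = sqrt(40)/11 = 0.5750

e = 0.5750


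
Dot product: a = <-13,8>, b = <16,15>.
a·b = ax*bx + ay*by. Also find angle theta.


a·b = -13*16 + 8*15 = -208 + 120 = -88
|a| = sqrt(169+64) = 15.2643
|b| = sqrt(256+225) = 21.9317
cos(theta) = -88/(sqrt(233)*sqrt(481)) = -88/sqrt(112073) = -0.262865
theta = arccos(-88/sqrt(112073)) = 105.2401 degrees

a·b = -88, theta = 105.2401 deg


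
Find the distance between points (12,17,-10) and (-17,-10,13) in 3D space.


dx=-29, dy=-27, dz=23
d = sqrt(841+729+529) = sqrt(2099) = 45.8148

45.8148


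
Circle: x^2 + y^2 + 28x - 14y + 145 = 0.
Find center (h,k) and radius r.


h = -D/2 = -28/2 = -14
k = -E/2 = 14/2 = 7
r^2 = h^2 + k^2 - F = 196 + 49 - 145 = 100
r = 10

Center (-14, 7), radius = 10


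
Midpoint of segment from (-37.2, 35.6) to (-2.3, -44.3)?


Mx = (-37.2 - 2.3)/2 = -39.5/2 = -19.7500
My = (35.6 - 44.3)/2 = -8.7/2 = -4.3500

(-19.7500, -4.3500)


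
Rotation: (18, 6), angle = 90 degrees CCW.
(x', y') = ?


cos(90) = 0, sin(90) = 1
x' = 18*0 - 6*1 = -6
y' = 18*1 + 6*0 = 18

(-6, 18)


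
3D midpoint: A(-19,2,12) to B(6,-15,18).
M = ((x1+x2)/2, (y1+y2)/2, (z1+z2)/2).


Mx = (-19+6)/2 = -6.5000
My = (2- 15)/2 = -6.5000
Mz = (12+18)/2 = 15.0000

M = (-6.5000, -6.5000, 15.0000)


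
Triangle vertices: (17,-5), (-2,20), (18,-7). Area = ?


17*(20+ 7) = 459
-2*(-7+ 5) = 4
18*(-5-20) = -450
sum = 13
Area = |13|/2 = 6.5000

6.5000 sq units


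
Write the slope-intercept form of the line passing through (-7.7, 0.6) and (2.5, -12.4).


m = (-13.0)/(10.2) = -1.2745
b = y1 - m*x1 = 0.6 - (-13.0*(-7.7))/(10.2) = 0.6 - 9.8137 = -9.2137

y = -1.2745x - 9.2137


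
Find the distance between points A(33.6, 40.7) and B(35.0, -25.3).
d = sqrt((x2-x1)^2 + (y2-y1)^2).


dx = 35.0 - 33.6 = 1.4
dy = -25.3 - 40.7 = -66.0
d = sqrt(1.96 + 4356.0) = sqrt(4357.96) = 66.0148

66.0148


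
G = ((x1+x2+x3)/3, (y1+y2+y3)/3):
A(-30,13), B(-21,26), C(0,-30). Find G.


Gx = (-30- 21+0)/3 = -51/3 = -17.0000
Gy = (13+26- 30)/3 = 9/3 = 3.0000

G = (-17.0000, 3.0000)


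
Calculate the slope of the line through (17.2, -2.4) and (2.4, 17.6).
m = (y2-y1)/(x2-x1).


dy = 17.6 + 2.4 = 20.0
dx = 2.4 - 17.2 = -14.8
m = 20.0/(-14.8) = -1.3514

m = -1.3514


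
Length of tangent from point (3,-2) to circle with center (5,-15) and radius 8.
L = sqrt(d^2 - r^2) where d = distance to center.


d = sqrt((3-5)^2 + (-2+ 15)^2) = sqrt(4+169) = 13.1529
L = sqrt(173.0000 - 64) = sqrt(109.0000) = 10.4403

10.4403


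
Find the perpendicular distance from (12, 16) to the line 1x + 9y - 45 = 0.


|1*12 + 9*16 - 45| = |111| = 111
sqrt(1 + 81) = sqrt(82) = 9.0554
d = 111/sqrt(82) = 12.2579

12.2579


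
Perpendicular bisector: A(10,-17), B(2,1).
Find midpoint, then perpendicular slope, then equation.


Midpoint = (6, -8)
Slope of AB = dy/dx = 18/(-8) = -2.2500
Perp slope = -dx/dy = 8/18 = 0.4444
b = My - (perp slope)*Mx = -8 + (-8*6)/18 = -8 - 2.6667 = -10.6667

y = 0.4444x - 10.6667


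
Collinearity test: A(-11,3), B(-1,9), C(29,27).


-11*(9-27) - 1*(27-3) + 29*(3-9)
= 198 - 24 - 174 = 0

Yes, collinear (determinant = 0)


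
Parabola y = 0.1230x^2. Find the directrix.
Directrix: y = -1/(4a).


a = 0.1230
1/(4a) = 2.0325
directrix: y = -2.0325 = -2.0325

y = -2.0325


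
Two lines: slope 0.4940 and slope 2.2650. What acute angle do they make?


m1-m2 = -1.771
1+m1*m2 = 2.11891
tan(theta) = |-1.771/2.11891| = 0.835807
theta = arctan(|-1.771/2.11891|) = 39.8891 degrees (acute angle)

39.8891 degrees


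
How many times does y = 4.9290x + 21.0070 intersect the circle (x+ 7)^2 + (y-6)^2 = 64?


Substitute y = 4.9290x + 21.0070: (x+ 7)^2 + (4.9290x+21.0070-6)^2 = 64
Expand to Ax^2 + Bx + C = 0, where b-k = 15.007
A = 1+m^2 = 25.295041
B = 2(m(b-k) - h) = 2(4.9290*15.007 + 7) = 161.939006
C = h^2 + (b-k)^2 - r^2 = 49 + 225.210049 - 64 = 210.210049
disc = B^2-4AC = 26224.2417 - 21269.0872 = 4955.1545
disc > 0

2 intersection points


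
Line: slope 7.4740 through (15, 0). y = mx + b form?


y - 0 = 7.4740(x - 15)
y = 7.4740x + 0 - 7.4740*15
y = 7.4740x - 112.1100

y = 7.4740x - 112.1100


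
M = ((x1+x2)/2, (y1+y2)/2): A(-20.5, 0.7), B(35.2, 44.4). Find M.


Mx = (-20.5 + 35.2)/2 = 14.7/2 = 7.3500
My = (0.7 + 44.4)/2 = 45.1/2 = 22.5500

(7.3500, 22.5500)


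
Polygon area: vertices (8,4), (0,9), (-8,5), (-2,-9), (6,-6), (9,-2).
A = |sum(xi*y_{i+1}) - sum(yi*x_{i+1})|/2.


sum(xi*y_{i+1}) = 8*9 + 0*5 - 8*(-9) - 2*(-6) + 6*(-2) + 9*4 = 180
sum(yi*x_{i+1}) = 4*0 + 9*(-8) + 5*(-2) - 9*6 - 6*9 - 2*8 = -206
Area = |180 + 206|/2 = 386/2 = 193.0000

193.0000 sq units


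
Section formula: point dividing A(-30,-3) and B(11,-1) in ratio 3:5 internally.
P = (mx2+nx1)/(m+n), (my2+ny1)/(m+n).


Px = (3*11 + 5*(-30))/8 = -117/8 = -14.6250
Py = (3*(-1) + 5*(-3))/8 = -18/8 = -2.2500

P = (-14.6250, -2.2500)


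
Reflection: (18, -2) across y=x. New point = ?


Reflection rule for y=x: (y, x)
(18, -2) -> (-2, 18)

(-2, 18)


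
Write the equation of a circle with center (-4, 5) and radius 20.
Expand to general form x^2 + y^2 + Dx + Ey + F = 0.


(x+ 4)^2 + (y-5)^2 = 20^2
D = -2h = 8, E = -2k = -10
F = h^2+k^2-r^2 = 16+25-400 = -359

x^2 + y^2 + 8x - 10y - 359 = 0


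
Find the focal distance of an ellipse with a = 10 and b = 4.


c^2 = 10^2 - 4^2 = 100 - 16 = 84
c = sqrt(84) = 9.1652

c = 9.1652


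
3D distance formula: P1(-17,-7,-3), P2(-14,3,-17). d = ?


dx=3, dy=10, dz=-14
d = sqrt(9+100+196) = sqrt(305) = 17.4642

17.4642


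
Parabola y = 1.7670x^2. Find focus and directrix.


a = 1.7670
1/(4a) = 0.1415
Focus = (0, 0.1415)
Directrix: y = -0.1415

Focus = (0, 0.1415), Directrix: y = -0.1415


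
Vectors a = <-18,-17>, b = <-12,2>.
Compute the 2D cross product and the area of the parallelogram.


cross = -18*2 + 17*(-12) = -36 - 204 = -240
Parallelogram area = |-240| = 240

cross = -240, parallelogram area = 240


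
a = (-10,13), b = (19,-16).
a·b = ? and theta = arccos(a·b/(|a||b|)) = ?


a·b = -10*19 + 13*(-16) = -190 - 208 = -398
|a| = sqrt(100+169) = 16.4012
|b| = sqrt(361+256) = 24.8395
cos(theta) = -398/(sqrt(269)*sqrt(617)) = -398/sqrt(165973) = -0.976932
theta = arccos(-398/sqrt(165973)) = 167.6695 degrees

a·b = -398, theta = 167.6695 deg


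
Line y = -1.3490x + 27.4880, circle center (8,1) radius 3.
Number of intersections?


Substitute y = -1.3490x + 27.4880: (x-8)^2 + (-1.3490x+27.4880-1)^2 = 9
Expand to Ax^2 + Bx + C = 0, where b-k = 26.488
A = 1+m^2 = 2.819801
B = 2(m(b-k) - h) = 2(-1.3490*26.488 - 8) = -87.464624
C = h^2 + (b-k)^2 - r^2 = 64 + 701.614144 - 9 = 756.614144
disc = B^2-4AC = 7650.0605 - 8534.0053 = -883.9448
disc < 0

0 intersection points


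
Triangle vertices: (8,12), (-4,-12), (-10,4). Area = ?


8*(-12-4) = -128
-4*(4-12) = 32
-10*(12+ 12) = -240
sum = -336
Area = |-336|/2 = 168.0000

168.0000 sq units


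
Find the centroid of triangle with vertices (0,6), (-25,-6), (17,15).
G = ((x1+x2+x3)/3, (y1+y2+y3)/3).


Gx = (0- 25+17)/3 = -8/3 = -2.6667
Gy = (6- 6+15)/3 = 15/3 = 5.0000

G = (-2.6667, 5.0000)


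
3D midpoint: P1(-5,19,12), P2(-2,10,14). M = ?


Mx = (-5- 2)/2 = -3.5000
My = (19+10)/2 = 14.5000
Mz = (12+14)/2 = 13.0000

M = (-3.5000, 14.5000, 13.0000)


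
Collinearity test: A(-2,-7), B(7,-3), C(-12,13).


-2*(-3-13) + 7*(13+ 7) - 12*(-7+ 3)
= 32 + 140 + 48 = 220

No, not collinear (determinant = 220)


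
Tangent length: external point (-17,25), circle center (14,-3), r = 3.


d = sqrt((-17-14)^2 + (25+ 3)^2) = sqrt(961+784) = 41.7732
L = sqrt(1745.0000 - 9) = sqrt(1736.0000) = 41.6653

41.6653


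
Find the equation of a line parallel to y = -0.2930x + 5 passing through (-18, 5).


Parallel lines have equal slopes.
m2 = -0.2930
b2 = 5 + 0.2930*(-18) = -0.2740

y = -0.2930x - 0.2740


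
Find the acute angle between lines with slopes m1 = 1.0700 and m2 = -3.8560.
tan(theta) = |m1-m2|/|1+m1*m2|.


m1-m2 = 4.926
1+m1*m2 = -3.12592
tan(theta) = |4.926/(-3.12592)| = 1.575856
theta = arctan(|4.926/(-3.12592)|) = 57.6018 degrees (acute angle)

57.6018 degrees


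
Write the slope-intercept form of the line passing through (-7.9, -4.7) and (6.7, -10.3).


m = (-5.6)/(14.6) = -0.3836
b = y1 - m*x1 = -4.7 - (-5.6*(-7.9))/(14.6) = -4.7 - 3.0301 = -7.7301

y = -0.3836x - 7.7301


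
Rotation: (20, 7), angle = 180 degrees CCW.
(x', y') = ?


cos(180) = -1, sin(180) = 0
x' = 20*(-1) - 7*0 = -20
y' = 20*0 + 7*(-1) = -7

(-20, -7)


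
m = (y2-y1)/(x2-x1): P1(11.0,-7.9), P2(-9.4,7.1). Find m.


dy = 7.1 + 7.9 = 15.0
dx = -9.4 - 11.0 = -20.4
m = 15.0/(-20.4) = -0.7353

m = -0.7353


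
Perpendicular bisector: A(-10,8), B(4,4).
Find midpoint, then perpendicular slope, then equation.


Midpoint = (-3, 6)
Slope of AB = dy/dx = -4/14 = -0.2857
Perp slope = -dx/dy = 14/4 = 3.5000
b = My - (perp slope)*Mx = 6 + (14*(-3))/(-4) = 6 + 10.5000 = 16.5000

y = 3.5000x + 16.5000


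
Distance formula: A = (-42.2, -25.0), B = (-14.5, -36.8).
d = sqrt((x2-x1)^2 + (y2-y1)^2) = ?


dx = -14.5 + 42.2 = 27.7
dy = -36.8 + 25.0 = -11.8
d = sqrt(767.29 + 139.24) = sqrt(906.53) = 30.1086

30.1086


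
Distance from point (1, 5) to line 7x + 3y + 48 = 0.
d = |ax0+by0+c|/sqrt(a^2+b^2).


|7*1 + 3*5 + 48| = |70| = 70
sqrt(49 + 9) = sqrt(58) = 7.6158
d = 70/sqrt(58) = 9.1915

9.1915


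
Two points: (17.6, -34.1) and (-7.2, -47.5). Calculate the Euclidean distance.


dx = -7.2 - 17.6 = -24.8
dy = -47.5 + 34.1 = -13.4
d = sqrt(615.04 + 179.56) = sqrt(794.6) = 28.1887

28.1887


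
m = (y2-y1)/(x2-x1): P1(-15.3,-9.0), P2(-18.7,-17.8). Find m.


dy = -17.8 + 9.0 = -8.8
dx = -18.7 + 15.3 = -3.4
m = -8.8/(-3.4) = 2.5882

m = 2.5882


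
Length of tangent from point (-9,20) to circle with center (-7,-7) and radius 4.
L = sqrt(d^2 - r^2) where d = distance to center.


d = sqrt((-9+ 7)^2 + (20+ 7)^2) = sqrt(4+729) = 27.0740
L = sqrt(733.0000 - 16) = sqrt(717.0000) = 26.7769

26.7769


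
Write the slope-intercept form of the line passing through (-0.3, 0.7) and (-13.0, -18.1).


m = (-18.8)/(-12.7) = 1.4803
b = y1 - m*x1 = 0.7 - (-18.8*(-0.3))/(-12.7) = 0.7 + 0.4441 = 1.1441

y = 1.4803x + 1.1441


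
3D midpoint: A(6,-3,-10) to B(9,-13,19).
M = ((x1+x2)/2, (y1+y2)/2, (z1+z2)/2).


Mx = (6+9)/2 = 7.5000
My = (-3- 13)/2 = -8.0000
Mz = (-10+19)/2 = 4.5000

M = (7.5000, -8.0000, 4.5000)


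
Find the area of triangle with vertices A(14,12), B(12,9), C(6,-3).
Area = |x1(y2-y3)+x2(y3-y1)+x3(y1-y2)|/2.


14*(9+ 3) = 168
12*(-3-12) = -180
6*(12-9) = 18
sum = 6
Area = |6|/2 = 3.0000

3.0000 sq units


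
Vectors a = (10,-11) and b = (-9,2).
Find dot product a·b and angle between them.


a·b = 10*(-9) - 11*2 = -90 - 22 = -112
|a| = sqrt(100+121) = 14.8661
|b| = sqrt(81+4) = 9.2195
cos(theta) = -112/(sqrt(221)*sqrt(85)) = -112/sqrt(18785) = -0.817170
theta = arccos(-112/sqrt(18785)) = 144.8025 degrees

a·b = -112, theta = 144.8025 deg


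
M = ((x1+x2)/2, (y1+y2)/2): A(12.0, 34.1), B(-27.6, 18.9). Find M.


Mx = (12.0 - 27.6)/2 = -15.6/2 = -7.8000
My = (34.1 + 18.9)/2 = 53.0/2 = 26.5000

(-7.8000, 26.5000)


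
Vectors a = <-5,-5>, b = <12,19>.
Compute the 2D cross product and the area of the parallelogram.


cross = -5*19 + 5*12 = -95 + 60 = -35
Parallelogram area = |-35| = 35

cross = -35, parallelogram area = 35


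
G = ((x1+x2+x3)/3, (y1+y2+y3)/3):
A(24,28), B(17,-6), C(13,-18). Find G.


Gx = (24+17+13)/3 = 54/3 = 18.0000
Gy = (28- 6- 18)/3 = 4/3 = 1.3333

G = (18.0000, 1.3333)


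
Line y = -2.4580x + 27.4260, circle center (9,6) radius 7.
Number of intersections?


Substitute y = -2.4580x + 27.4260: (x-9)^2 + (-2.4580x+27.4260-6)^2 = 49
Expand to Ax^2 + Bx + C = 0, where b-k = 21.426
A = 1+m^2 = 7.041764
B = 2(m(b-k) - h) = 2(-2.4580*21.426 - 9) = -123.330216
C = h^2 + (b-k)^2 - r^2 = 81 + 459.073476 - 49 = 491.073476
disc = B^2-4AC = 15210.3422 - 13832.0941 = 1378.2481
disc > 0

2 intersection points


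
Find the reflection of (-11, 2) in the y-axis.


Reflection rule for y-axis: (-x, y)
(-11, 2) -> (11, 2)

(11, 2)


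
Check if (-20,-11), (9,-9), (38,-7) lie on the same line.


-20*(-9+ 7) + 9*(-7+ 11) + 38*(-11+ 9)
= 40 + 36 - 76 = 0

Yes, collinear (determinant = 0)


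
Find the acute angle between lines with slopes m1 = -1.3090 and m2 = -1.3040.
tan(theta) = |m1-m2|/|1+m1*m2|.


m1-m2 = -0.005
1+m1*m2 = 2.706936
tan(theta) = |-0.005/2.706936| = 0.001847
theta = arctan(|-0.005/2.706936|) = 0.1058 degrees (acute angle)

0.1058 degrees


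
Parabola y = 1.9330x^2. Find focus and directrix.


a = 1.9330
1/(4a) = 0.1293
Focus = (0, 0.1293)
Directrix: y = -0.1293

Focus = (0, 0.1293), Directrix: y = -0.1293


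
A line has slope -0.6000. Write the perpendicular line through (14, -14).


Perpendicular slope = -1/m1 = -1/(-0.6000) = 1.6667
b2 = y0 - m2*x0 = -14 + 14/(-0.6000) = -14 - 23.3333 = -37.3333

y = 1.6667x - 37.3333


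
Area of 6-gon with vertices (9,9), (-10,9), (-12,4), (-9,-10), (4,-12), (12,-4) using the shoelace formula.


sum(xi*y_{i+1}) = 9*9 - 10*4 - 12*(-10) - 9*(-12) + 4*(-4) + 12*9 = 361
sum(yi*x_{i+1}) = 9*(-10) + 9*(-12) + 4*(-9) - 10*4 - 12*12 - 4*9 = -454
Area = |361 + 454|/2 = 815/2 = 407.5000

407.5000 sq units


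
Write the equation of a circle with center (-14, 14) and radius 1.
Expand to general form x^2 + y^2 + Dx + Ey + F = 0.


(x+ 14)^2 + (y-14)^2 = 1^2
D = -2h = 28, E = -2k = -28
F = h^2+k^2-r^2 = 196+196-1 = 391

x^2 + y^2 + 28x - 28y + 391 = 0


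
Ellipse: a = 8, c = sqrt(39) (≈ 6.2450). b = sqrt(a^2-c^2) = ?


b^2 = 8^2 - (sqrt(39))^2 = 64 - 39 = 25
b = sqrt(25) = 5

b = 5


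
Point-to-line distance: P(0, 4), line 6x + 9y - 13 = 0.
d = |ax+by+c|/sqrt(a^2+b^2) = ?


|6*0 + 9*4 - 13| = |23| = 23
sqrt(36 + 81) = sqrt(117) = 10.8167
d = 23/sqrt(117) = 2.1264

2.1264


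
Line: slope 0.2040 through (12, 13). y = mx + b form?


y - 13 = 0.2040(x - 12)
y = 0.2040x + 13 - 0.2040*12
y = 0.2040x + 10.5520

y = 0.2040x + 10.5520


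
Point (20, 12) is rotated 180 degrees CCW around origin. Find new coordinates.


cos(180) = -1, sin(180) = 0
x' = 20*(-1) - 12*0 = -20
y' = 20*0 + 12*(-1) = -12

(-20, -12)


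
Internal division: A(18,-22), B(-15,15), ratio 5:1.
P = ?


Px = (5*(-15) + 1*18)/6 = -57/6 = -9.5000
Py = (5*15 + 1*(-22))/6 = 53/6 = 8.8333

P = (-9.5000, 8.8333)


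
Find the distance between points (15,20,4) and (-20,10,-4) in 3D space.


dx=-35, dy=-10, dz=-8
d = sqrt(1225+100+64) = sqrt(1389) = 37.2693

37.2693


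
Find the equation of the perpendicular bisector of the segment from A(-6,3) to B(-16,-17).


Midpoint = (-11, -7)
Slope of AB = dy/dx = -20/(-10) = 2.0000
Perp slope = -dx/dy = -10/20 = -0.5000
b = My - (perp slope)*Mx = -7 + (-10*(-11))/(-20) = -7 - 5.5000 = -12.5000

y = -0.5000x - 12.5000


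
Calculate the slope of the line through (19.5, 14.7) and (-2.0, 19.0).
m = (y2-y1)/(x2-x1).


dy = 19.0 - 14.7 = 4.3
dx = -2.0 - 19.5 = -21.5
m = 4.3/(-21.5) = -0.2000

m = -0.2000


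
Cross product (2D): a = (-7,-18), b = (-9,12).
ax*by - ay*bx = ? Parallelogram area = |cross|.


cross = -7*12 + 18*(-9) = -84 - 162 = -246
Parallelogram area = |-246| = 246

cross = -246, parallelogram area = 246


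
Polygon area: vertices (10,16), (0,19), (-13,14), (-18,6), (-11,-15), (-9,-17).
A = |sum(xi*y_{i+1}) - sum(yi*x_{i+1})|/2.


sum(xi*y_{i+1}) = 10*19 + 0*14 - 13*6 - 18*(-15) - 11*(-17) - 9*16 = 425
sum(yi*x_{i+1}) = 16*0 + 19*(-13) + 14*(-18) + 6*(-11) - 15*(-9) - 17*10 = -600
Area = |425 + 600|/2 = 1025/2 = 512.5000

512.5000 sq units


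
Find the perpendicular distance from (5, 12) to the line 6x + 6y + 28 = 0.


|6*5 + 6*12 + 28| = |130| = 130
sqrt(36 + 36) = sqrt(72) = 8.4853
d = 130/sqrt(72) = 15.3206

15.3206


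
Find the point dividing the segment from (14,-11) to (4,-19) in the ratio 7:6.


Px = (7*4 + 6*14)/13 = 112/13 = 8.6154
Py = (7*(-19) + 6*(-11))/13 = -199/13 = -15.3077

P = (8.6154, -15.3077)


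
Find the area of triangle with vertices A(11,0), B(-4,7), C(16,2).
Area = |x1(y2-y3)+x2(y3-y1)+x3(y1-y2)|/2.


11*(7-2) = 55
-4*(2-0) = -8
16*(0-7) = -112
sum = -65
Area = |-65|/2 = 32.5000

32.5000 sq units


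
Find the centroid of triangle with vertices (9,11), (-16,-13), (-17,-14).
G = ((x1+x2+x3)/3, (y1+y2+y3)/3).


Gx = (9- 16- 17)/3 = -24/3 = -8.0000
Gy = (11- 13- 14)/3 = -16/3 = -5.3333

G = (-8.0000, -5.3333)


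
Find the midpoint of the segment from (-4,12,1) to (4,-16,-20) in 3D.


Mx = (-4+4)/2 = 0
My = (12- 16)/2 = -2.0000
Mz = (1- 20)/2 = -9.5000

M = (0, -2.0000, -9.5000)


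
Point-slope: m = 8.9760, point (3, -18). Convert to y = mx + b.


y + 18 = 8.9760(x - 3)
y = 8.9760x - 18 - 8.9760*3
y = 8.9760x - 44.9280

y = 8.9760x - 44.9280


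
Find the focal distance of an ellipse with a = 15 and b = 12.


c^2 = 15^2 - 12^2 = 225 - 144 = 81
c = sqrt(81) = 9.0000

c = 9.0000


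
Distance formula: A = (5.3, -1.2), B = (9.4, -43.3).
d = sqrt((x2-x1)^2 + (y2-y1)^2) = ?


dx = 9.4 - 5.3 = 4.1
dy = -43.3 + 1.2 = -42.1
d = sqrt(16.81 + 1772.41) = sqrt(1789.22) = 42.2992

42.2992


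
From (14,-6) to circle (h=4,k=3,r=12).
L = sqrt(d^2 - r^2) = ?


d = sqrt((14-4)^2 + (-6-3)^2) = sqrt(100+81) = 13.4536
L = sqrt(181.0000 - 144) = sqrt(37.0000) = 6.0828

6.0828


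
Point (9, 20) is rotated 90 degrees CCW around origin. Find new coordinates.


cos(90) = 0, sin(90) = 1
x' = 9*0 - 20*1 = -20
y' = 9*1 + 20*0 = 9

(-20, 9)


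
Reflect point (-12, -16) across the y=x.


Reflection rule for y=x: (y, x)
(-12, -16) -> (-16, -12)

(-16, -12)


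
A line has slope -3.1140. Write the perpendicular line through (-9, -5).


Perpendicular slope = -1/m1 = -1/(-3.1140) = 0.3211
b2 = y0 - m2*x0 = -5 - 9/(-3.1140) = -5 + 2.8902 = -2.1098

y = 0.3211x - 2.1098


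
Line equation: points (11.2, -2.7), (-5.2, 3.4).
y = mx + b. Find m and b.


m = (6.1)/(-16.4) = -0.3720
b = y1 - m*x1 = -2.7 - (6.1*11.2)/(-16.4) = -2.7 + 4.1659 = 1.4659

y = -0.3720x + 1.4659


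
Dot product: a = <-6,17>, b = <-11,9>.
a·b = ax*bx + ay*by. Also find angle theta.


a·b = -6*(-11) + 17*9 = 66 + 153 = 219
|a| = sqrt(36+289) = 18.0278
|b| = sqrt(121+81) = 14.2127
cos(theta) = 219/(sqrt(325)*sqrt(202)) = 219/sqrt(65650) = 0.854726
theta = arccos(219/sqrt(65650)) = 31.2706 degrees

a·b = 219, theta = 31.2706 deg


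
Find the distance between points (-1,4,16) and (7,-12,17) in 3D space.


dx=8, dy=-16, dz=1
d = sqrt(64+256+1) = sqrt(321) = 17.9165

17.9165


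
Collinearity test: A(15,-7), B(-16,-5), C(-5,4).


15*(-5-4) - 16*(4+ 7) - 5*(-7+ 5)
= -135 - 176 + 10 = -301

No, not collinear (determinant = -301)


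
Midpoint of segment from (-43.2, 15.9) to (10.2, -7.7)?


Mx = (-43.2 + 10.2)/2 = -33.0/2 = -16.5000
My = (15.9 - 7.7)/2 = 8.2/2 = 4.1000

(-16.5000, 4.1000)


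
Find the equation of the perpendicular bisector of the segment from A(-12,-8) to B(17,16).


Midpoint = (2.5, 4)
Slope of AB = dy/dx = 24/29 = 0.8276
Perp slope = -dx/dy = -29/24 = -1.2083
b = My - (perp slope)*Mx = 4 + (29*2.5)/24 = 4 + 3.0208 = 7.0208

y = -1.2083x + 7.0208


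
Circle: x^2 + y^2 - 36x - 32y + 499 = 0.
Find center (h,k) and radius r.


h = -D/2 = 36/2 = 18
k = -E/2 = 32/2 = 16
r^2 = h^2 + k^2 - F = 324 + 256 - 499 = 81
r = 9

Center (18, 16), radius = 9


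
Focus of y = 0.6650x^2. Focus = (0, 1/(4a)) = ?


a = 0.6650
4a = 2.6600
focus = (0, 1/2.6600) = (0, 0.3759)

Focus = (0, 0.3759)


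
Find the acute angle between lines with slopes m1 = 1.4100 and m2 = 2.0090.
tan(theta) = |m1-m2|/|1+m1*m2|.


m1-m2 = -0.599
1+m1*m2 = 3.83269
tan(theta) = |-0.599/3.83269| = 0.156287
theta = arctan(|-0.599/3.83269|) = 8.8827 degrees (acute angle)

8.8827 degrees


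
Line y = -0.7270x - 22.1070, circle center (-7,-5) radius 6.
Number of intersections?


Substitute y = -0.7270x - 22.1070: (x+ 7)^2 + (-0.7270x- 22.1070+ 5)^2 = 36
Expand to Ax^2 + Bx + C = 0, where b-k = -17.107
A = 1+m^2 = 1.528529
B = 2(m(b-k) - h) = 2(-0.7270*(-17.107) + 7) = 38.873578
C = h^2 + (b-k)^2 - r^2 = 49 + 292.649449 - 36 = 305.649449
disc = B^2-4AC = 1511.1551 - 1868.7762 = -357.6211
disc < 0

0 intersection points


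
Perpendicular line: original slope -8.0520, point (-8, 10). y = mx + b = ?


Perpendicular slope = -1/m1 = -1/(-8.0520) = 0.1242
b2 = y0 - m2*x0 = 10 - 8/(-8.0520) = 10 + 0.9935 = 10.9935

y = 0.1242x + 10.9935


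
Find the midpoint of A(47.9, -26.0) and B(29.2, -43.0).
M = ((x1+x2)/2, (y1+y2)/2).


Mx = (47.9 + 29.2)/2 = 77.1/2 = 38.5500
My = (-26.0 - 43.0)/2 = -69.0/2 = -34.5000

(38.5500, -34.5000)


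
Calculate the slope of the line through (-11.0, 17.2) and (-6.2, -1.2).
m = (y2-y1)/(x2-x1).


dy = -1.2 - 17.2 = -18.4
dx = -6.2 + 11.0 = 4.8
m = -18.4/4.8 = -3.8333

m = -3.8333


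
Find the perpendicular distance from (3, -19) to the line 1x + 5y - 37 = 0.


|1*3 + 5*(-19) - 37| = |-129| = 129
sqrt(1 + 25) = sqrt(26) = 5.0990
d = 129/sqrt(26) = 25.2990

25.2990


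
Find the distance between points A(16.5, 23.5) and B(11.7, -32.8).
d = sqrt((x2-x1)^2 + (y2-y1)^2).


dx = 11.7 - 16.5 = -4.8
dy = -32.8 - 23.5 = -56.3
d = sqrt(23.04 + 3169.69) = sqrt(3192.73) = 56.5042

56.5042


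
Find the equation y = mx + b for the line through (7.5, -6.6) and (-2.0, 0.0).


m = (6.6)/(-9.5) = -0.6947
b = y1 - m*x1 = -6.6 - (6.6*7.5)/(-9.5) = -6.6 + 5.2105 = -1.3895

y = -0.6947x - 1.3895


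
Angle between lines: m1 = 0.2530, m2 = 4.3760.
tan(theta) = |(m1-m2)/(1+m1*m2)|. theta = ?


m1-m2 = -4.123
1+m1*m2 = 2.107128
tan(theta) = |-4.123/2.107128| = 1.956692
theta = arctan(|-4.123/2.107128|) = 62.9299 degrees (acute angle)

62.9299 degrees


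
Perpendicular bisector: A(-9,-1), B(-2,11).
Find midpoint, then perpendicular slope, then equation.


Midpoint = (-5.5, 5)
Slope of AB = dy/dx = 12/7 = 1.7143
Perp slope = -dx/dy = -7/12 = -0.5833
b = My - (perp slope)*Mx = 5 + (7*(-5.5))/12 = 5 - 3.2083 = 1.7917

y = -0.5833x + 1.7917


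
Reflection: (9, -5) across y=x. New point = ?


Reflection rule for y=x: (y, x)
(9, -5) -> (-5, 9)

(-5, 9)


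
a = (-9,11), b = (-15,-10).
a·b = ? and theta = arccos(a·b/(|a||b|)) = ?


a·b = -9*(-15) + 11*(-10) = 135 - 110 = 25
|a| = sqrt(81+121) = 14.2127
|b| = sqrt(225+100) = 18.0278
cos(theta) = 25/(sqrt(202)*sqrt(325)) = 25/sqrt(65650) = 0.097571
theta = arccos(25/sqrt(65650)) = 84.4007 degrees

a·b = 25, theta = 84.4007 deg


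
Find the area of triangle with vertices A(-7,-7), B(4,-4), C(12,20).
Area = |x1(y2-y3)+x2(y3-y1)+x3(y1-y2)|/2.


-7*(-4-20) = 168
4*(20+ 7) = 108
12*(-7+ 4) = -36
sum = 240
Area = |240|/2 = 120.0000

120.0000 sq units


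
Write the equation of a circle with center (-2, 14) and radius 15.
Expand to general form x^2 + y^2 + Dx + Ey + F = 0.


(x+ 2)^2 + (y-14)^2 = 15^2
D = -2h = 4, E = -2k = -28
F = h^2+k^2-r^2 = 4+196-225 = -25

x^2 + y^2 + 4x - 28y - 25 = 0


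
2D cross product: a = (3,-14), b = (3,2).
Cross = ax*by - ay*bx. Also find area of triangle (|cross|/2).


cross = 3*2 + 14*3 = 6 + 42 = 48
Triangle area = |48|/2 = 48/2 = 24.0000

cross = 48, triangle area = 24.0000


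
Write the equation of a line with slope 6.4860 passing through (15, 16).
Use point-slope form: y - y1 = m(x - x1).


y - 16 = 6.4860(x - 15)
y = 6.4860x + 16 - 6.4860*15
y = 6.4860x - 81.2900

y = 6.4860x - 81.2900


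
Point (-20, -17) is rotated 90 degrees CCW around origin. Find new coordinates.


cos(90) = 0, sin(90) = 1
x' = -20*0 + 17*1 = 17
y' = -20*1 - 17*0 = -20

(17, -20)


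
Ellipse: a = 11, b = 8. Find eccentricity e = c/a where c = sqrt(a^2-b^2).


c = sqrt(121-64) = sqrt(57) = 7.5498
e = c/a = sqrt(57)/11 = 0.6863

e = 0.6863


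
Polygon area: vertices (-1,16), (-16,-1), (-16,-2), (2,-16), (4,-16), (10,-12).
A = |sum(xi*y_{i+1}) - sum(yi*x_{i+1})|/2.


sum(xi*y_{i+1}) = -1*(-1) - 16*(-2) - 16*(-16) + 2*(-16) + 4*(-12) + 10*16 = 369
sum(yi*x_{i+1}) = 16*(-16) - 1*(-16) - 2*2 - 16*4 - 16*10 - 12*(-1) = -456
Area = |369 + 456|/2 = 825/2 = 412.5000

412.5000 sq units


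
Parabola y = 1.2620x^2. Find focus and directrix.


a = 1.2620
1/(4a) = 0.1981
Focus = (0, 0.1981)
Directrix: y = -0.1981

Focus = (0, 0.1981), Directrix: y = -0.1981


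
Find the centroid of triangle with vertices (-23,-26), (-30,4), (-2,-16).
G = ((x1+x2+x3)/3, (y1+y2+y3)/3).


Gx = (-23- 30- 2)/3 = -55/3 = -18.3333
Gy = (-26+4- 16)/3 = -38/3 = -12.6667

G = (-18.3333, -12.6667)


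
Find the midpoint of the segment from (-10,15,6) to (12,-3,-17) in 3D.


Mx = (-10+12)/2 = 1.0000
My = (15- 3)/2 = 6.0000
Mz = (6- 17)/2 = -5.5000

M = (1.0000, 6.0000, -5.5000)


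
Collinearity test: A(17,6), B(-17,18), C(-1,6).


17*(18-6) - 17*(6-6) - 1*(6-18)
= 204 + 0 + 12 = 216

No, not collinear (determinant = 216)


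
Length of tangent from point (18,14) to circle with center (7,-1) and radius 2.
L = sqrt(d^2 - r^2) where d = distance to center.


d = sqrt((18-7)^2 + (14+ 1)^2) = sqrt(121+225) = 18.6011
L = sqrt(346.0000 - 4) = sqrt(342.0000) = 18.4932

18.4932


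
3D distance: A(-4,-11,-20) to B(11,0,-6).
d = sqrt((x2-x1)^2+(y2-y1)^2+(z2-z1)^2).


dx=15, dy=11, dz=14
d = sqrt(225+121+196) = sqrt(542) = 23.2809

23.2809


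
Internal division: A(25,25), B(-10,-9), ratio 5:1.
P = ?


Px = (5*(-10) + 1*25)/6 = -25/6 = -4.1667
Py = (5*(-9) + 1*25)/6 = -20/6 = -3.3333

P = (-4.1667, -3.3333)


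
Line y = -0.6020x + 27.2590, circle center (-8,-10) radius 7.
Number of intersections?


Substitute y = -0.6020x + 27.2590: (x+ 8)^2 + (-0.6020x+27.2590+ 10)^2 = 49
Expand to Ax^2 + Bx + C = 0, where b-k = 37.259
A = 1+m^2 = 1.362404
B = 2(m(b-k) - h) = 2(-0.6020*37.259 + 8) = -28.859836
C = h^2 + (b-k)^2 - r^2 = 64 + 1388.233081 - 49 = 1403.233081
disc = B^2-4AC = 832.8901 - 7647.0814 = -6814.1913
disc < 0

0 intersection points


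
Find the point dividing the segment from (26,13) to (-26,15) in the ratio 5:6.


Px = (5*(-26) + 6*26)/11 = 26/11 = 2.3636
Py = (5*15 + 6*13)/11 = 153/11 = 13.9091

P = (2.3636, 13.9091)


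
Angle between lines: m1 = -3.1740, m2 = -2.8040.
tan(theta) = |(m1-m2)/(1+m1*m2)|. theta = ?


m1-m2 = -0.37
1+m1*m2 = 9.899896
tan(theta) = |-0.37/9.899896| = 0.037374
theta = arctan(|-0.37/9.899896|) = 2.1404 degrees (acute angle)

2.1404 degrees


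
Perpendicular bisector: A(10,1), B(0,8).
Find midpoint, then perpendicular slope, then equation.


Midpoint = (5, 4.5)
Slope of AB = dy/dx = 7/(-10) = -0.7000
Perp slope = -dx/dy = 10/7 = 1.4286
b = My - (perp slope)*Mx = 4.5 + (-10*5)/7 = 4.5 - 7.1429 = -2.6429

y = 1.4286x - 2.6429


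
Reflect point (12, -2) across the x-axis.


Reflection rule for x-axis: (x, -y)
(12, -2) -> (12, 2)

(12, 2)


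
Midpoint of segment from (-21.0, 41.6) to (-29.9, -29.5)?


Mx = (-21.0 - 29.9)/2 = -50.9/2 = -25.4500
My = (41.6 - 29.5)/2 = 12.1/2 = 6.0500

(-25.4500, 6.0500)


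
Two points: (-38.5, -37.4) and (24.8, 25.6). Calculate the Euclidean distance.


dx = 24.8 + 38.5 = 63.3
dy = 25.6 + 37.4 = 63.0
d = sqrt(4006.89 + 3969.0) = sqrt(7975.89) = 89.3078

89.3078


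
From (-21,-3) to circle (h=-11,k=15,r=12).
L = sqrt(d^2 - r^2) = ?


d = sqrt((-21+ 11)^2 + (-3-15)^2) = sqrt(100+324) = 20.5913
L = sqrt(424.0000 - 144) = sqrt(280.0000) = 16.7332

16.7332


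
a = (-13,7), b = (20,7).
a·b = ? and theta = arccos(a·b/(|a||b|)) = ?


a·b = -13*20 + 7*7 = -260 + 49 = -211
|a| = sqrt(169+49) = 14.7648
|b| = sqrt(400+49) = 21.1896
cos(theta) = -211/(sqrt(218)*sqrt(449)) = -211/sqrt(97882) = -0.674421
theta = arccos(-211/sqrt(97882)) = 132.4092 degrees

a·b = -211, theta = 132.4092 deg


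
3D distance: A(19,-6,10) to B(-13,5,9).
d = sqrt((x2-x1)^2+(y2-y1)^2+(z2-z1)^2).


dx=-32, dy=11, dz=-1
d = sqrt(1024+121+1) = sqrt(1146) = 33.8526

33.8526


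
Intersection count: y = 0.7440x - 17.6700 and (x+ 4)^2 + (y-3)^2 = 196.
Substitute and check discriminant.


Substitute y = 0.7440x - 17.6700: (x+ 4)^2 + (0.7440x- 17.6700-3)^2 = 196
Expand to Ax^2 + Bx + C = 0, where b-k = -20.67
A = 1+m^2 = 1.553536
B = 2(m(b-k) - h) = 2(0.7440*(-20.67) + 4) = -22.75696
C = h^2 + (b-k)^2 - r^2 = 16 + 427.2489 - 196 = 247.2489
disc = B^2-4AC = 517.8792 - 1536.4403 = -1018.5611
disc < 0

0 intersection points


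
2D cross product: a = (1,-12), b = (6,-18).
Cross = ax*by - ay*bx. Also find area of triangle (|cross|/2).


cross = 1*(-18) + 12*6 = -18 + 72 = 54
Triangle area = |54|/2 = 54/2 = 27.0000

cross = 54, triangle area = 27.0000


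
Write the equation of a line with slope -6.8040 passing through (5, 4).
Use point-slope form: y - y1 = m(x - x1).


y - 4 = -6.8040(x - 5)
y = -6.8040x + 4 + 6.8040*5
y = -6.8040x + 38.0200

y = -6.8040x + 38.0200


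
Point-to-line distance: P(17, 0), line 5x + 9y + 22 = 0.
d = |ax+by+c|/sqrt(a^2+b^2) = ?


|5*17 + 9*0 + 22| = |107| = 107
sqrt(25 + 81) = sqrt(106) = 10.2956
d = 107/sqrt(106) = 10.3928

10.3928


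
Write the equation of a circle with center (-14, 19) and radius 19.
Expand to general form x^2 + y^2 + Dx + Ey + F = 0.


(x+ 14)^2 + (y-19)^2 = 19^2
D = -2h = 28, E = -2k = -38
F = h^2+k^2-r^2 = 196+361-361 = 196

x^2 + y^2 + 28x - 38y + 196 = 0


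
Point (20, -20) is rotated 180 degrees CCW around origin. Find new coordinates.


cos(180) = -1, sin(180) = 0
x' = 20*(-1) + 20*0 = -20
y' = 20*0 - 20*(-1) = 20

(-20, 20)


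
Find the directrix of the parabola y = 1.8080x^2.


a = 1.8080
1/(4a) = 0.1383
directrix: y = -0.1383 = -0.1383

y = -0.1383


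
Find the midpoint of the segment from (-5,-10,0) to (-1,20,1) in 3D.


Mx = (-5- 1)/2 = -3.0000
My = (-10+20)/2 = 5.0000
Mz = (0+1)/2 = 0.5000

M = (-3.0000, 5.0000, 0.5000)


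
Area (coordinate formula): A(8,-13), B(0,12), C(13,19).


8*(12-19) = -56
0*(19+ 13) = 0
13*(-13-12) = -325
sum = -381
Area = |-381|/2 = 190.5000

190.5000 sq units


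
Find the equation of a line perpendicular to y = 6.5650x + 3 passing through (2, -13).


Perpendicular slope = -1/m1 = -1/6.5650 = -0.1523
b2 = y0 - m2*x0 = -13 + 2/6.5650 = -13 + 0.3046 = -12.6954

y = -0.1523x - 12.6954


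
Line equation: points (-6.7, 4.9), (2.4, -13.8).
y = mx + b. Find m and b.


m = (-18.7)/(9.1) = -2.0549
b = y1 - m*x1 = 4.9 - (-18.7*(-6.7))/(9.1) = 4.9 - 13.7681 = -8.8681

y = -2.0549x - 8.8681


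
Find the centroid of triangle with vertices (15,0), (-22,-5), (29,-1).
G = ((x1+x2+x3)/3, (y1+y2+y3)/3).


Gx = (15- 22+29)/3 = 22/3 = 7.3333
Gy = (0- 5- 1)/3 = -6/3 = -2.0000

G = (7.3333, -2.0000)


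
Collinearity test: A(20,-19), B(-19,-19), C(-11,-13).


20*(-19+ 13) - 19*(-13+ 19) - 11*(-19+ 19)
= -120 - 114 + 0 = -234

No, not collinear (determinant = -234)


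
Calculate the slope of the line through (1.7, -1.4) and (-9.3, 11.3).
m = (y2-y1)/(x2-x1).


dy = 11.3 + 1.4 = 12.7
dx = -9.3 - 1.7 = -11.0
m = 12.7/(-11.0) = -1.1545

m = -1.1545


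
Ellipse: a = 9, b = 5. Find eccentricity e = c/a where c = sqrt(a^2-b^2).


c = sqrt(81-25) = sqrt(56) = 7.4833
e = c/a = sqrt(56)/9 = 0.8315

e = 0.8315


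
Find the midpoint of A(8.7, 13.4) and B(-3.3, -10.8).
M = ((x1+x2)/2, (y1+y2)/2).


Mx = (8.7 - 3.3)/2 = 5.4/2 = 2.7000
My = (13.4 - 10.8)/2 = 2.6/2 = 1.3000

(2.7000, 1.3000)


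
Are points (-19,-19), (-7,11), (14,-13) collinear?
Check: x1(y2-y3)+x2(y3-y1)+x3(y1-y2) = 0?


-19*(11+ 13) - 7*(-13+ 19) + 14*(-19-11)
= -456 - 42 - 420 = -918

No, not collinear (determinant = -918)


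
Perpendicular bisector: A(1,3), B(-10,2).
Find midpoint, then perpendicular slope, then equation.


Midpoint = (-4.5, 2.5)
Slope of AB = dy/dx = -1/(-11) = 0.0909
Perp slope = -dx/dy = -11/1 = -11.0000
b = My - (perp slope)*Mx = 2.5 + (-11*(-4.5))/(-1) = 2.5 - 49.5000 = -47.0000

y = -11.0000x - 47.0000


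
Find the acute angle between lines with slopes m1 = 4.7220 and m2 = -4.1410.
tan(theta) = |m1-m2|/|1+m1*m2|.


m1-m2 = 8.863
1+m1*m2 = -18.553802
tan(theta) = |8.863/(-18.553802)| = 0.477692
theta = arctan(|8.863/(-18.553802)|) = 25.5334 degrees (acute angle)

25.5334 degrees


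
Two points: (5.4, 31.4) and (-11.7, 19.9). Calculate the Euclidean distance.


dx = -11.7 - 5.4 = -17.1
dy = 19.9 - 31.4 = -11.5
d = sqrt(292.41 + 132.25) = sqrt(424.66) = 20.6073

20.6073


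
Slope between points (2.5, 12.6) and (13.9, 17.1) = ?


dy = 17.1 - 12.6 = 4.5
dx = 13.9 - 2.5 = 11.4
m = 4.5/11.4 = 0.3947

m = 0.3947


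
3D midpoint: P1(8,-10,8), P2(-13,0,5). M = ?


Mx = (8- 13)/2 = -2.5000
My = (-10+0)/2 = -5.0000
Mz = (8+5)/2 = 6.5000

M = (-2.5000, -5.0000, 6.5000)


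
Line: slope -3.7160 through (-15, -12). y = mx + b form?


y + 12 = -3.7160(x + 15)
y = -3.7160x - 12 + 3.7160*(-15)
y = -3.7160x - 67.7400

y = -3.7160x - 67.7400


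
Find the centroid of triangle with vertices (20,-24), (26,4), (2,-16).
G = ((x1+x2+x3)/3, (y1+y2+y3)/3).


Gx = (20+26+2)/3 = 48/3 = 16.0000
Gy = (-24+4- 16)/3 = -36/3 = -12.0000

G = (16.0000, -12.0000)


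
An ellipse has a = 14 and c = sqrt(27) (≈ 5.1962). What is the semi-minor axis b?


b^2 = 14^2 - (sqrt(27))^2 = 196 - 27 = 169
b = sqrt(169) = 13

b = 13


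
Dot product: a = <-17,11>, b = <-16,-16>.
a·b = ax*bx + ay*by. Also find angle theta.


a·b = -17*(-16) + 11*(-16) = 272 - 176 = 96
|a| = sqrt(289+121) = 20.2485
|b| = sqrt(256+256) = 22.6274
cos(theta) = 96/(sqrt(410)*sqrt(512)) = 96/sqrt(209920) = 0.209529
theta = arccos(96/sqrt(209920)) = 77.9052 degrees

a·b = 96, theta = 77.9052 deg


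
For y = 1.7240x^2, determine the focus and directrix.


a = 1.7240
1/(4a) = 0.1450
Focus = (0, 0.1450)
Directrix: y = -0.1450

Focus = (0, 0.1450), Directrix: y = -0.1450


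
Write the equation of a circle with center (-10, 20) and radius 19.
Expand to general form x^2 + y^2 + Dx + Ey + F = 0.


(x+ 10)^2 + (y-20)^2 = 19^2
D = -2h = 20, E = -2k = -40
F = h^2+k^2-r^2 = 100+400-361 = 139

x^2 + y^2 + 20x - 40y + 139 = 0


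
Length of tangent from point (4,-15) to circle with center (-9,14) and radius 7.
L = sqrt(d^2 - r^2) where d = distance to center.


d = sqrt((4+ 9)^2 + (-15-14)^2) = sqrt(169+841) = 31.7805
L = sqrt(1010.0000 - 49) = sqrt(961.0000) = 31.0000

31.0000


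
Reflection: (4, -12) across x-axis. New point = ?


Reflection rule for x-axis: (x, -y)
(4, -12) -> (4, 12)

(4, 12)


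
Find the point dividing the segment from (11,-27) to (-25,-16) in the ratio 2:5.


Px = (2*(-25) + 5*11)/7 = 5/7 = 0.7143
Py = (2*(-16) + 5*(-27))/7 = -167/7 = -23.8571

P = (0.7143, -23.8571)


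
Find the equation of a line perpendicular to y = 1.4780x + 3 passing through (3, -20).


Perpendicular slope = -1/m1 = -1/1.4780 = -0.6766
b2 = y0 - m2*x0 = -20 + 3/1.4780 = -20 + 2.0298 = -17.9702

y = -0.6766x - 17.9702


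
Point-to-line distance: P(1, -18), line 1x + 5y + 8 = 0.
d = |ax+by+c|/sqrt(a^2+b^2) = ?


|1*1 + 5*(-18) + 8| = |-81| = 81
sqrt(1 + 25) = sqrt(26) = 5.0990
d = 81/sqrt(26) = 15.8854

15.8854


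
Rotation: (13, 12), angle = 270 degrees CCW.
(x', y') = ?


cos(270) = 0, sin(270) = -1
x' = 13*0 - 12*(-1) = 12
y' = 13*(-1) + 12*0 = -13

(12, -13)


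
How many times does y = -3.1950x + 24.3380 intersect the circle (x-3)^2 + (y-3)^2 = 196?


Substitute y = -3.1950x + 24.3380: (x-3)^2 + (-3.1950x+24.3380-3)^2 = 196
Expand to Ax^2 + Bx + C = 0, where b-k = 21.338
A = 1+m^2 = 11.208025
B = 2(m(b-k) - h) = 2(-3.1950*21.338 - 3) = -142.34982
C = h^2 + (b-k)^2 - r^2 = 9 + 455.310244 - 196 = 268.310244
disc = B^2-4AC = 20263.4713 - 12028.9117 = 8234.5596
disc > 0

2 intersection points


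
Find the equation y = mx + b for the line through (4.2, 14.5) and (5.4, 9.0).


m = (-5.5)/(1.2) = -4.5833
b = y1 - m*x1 = 14.5 - (-5.5*4.2)/(1.2) = 14.5 + 19.2500 = 33.7500

y = -4.5833x + 33.7500


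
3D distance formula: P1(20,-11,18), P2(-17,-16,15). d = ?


dx=-37, dy=-5, dz=-3
d = sqrt(1369+25+9) = sqrt(1403) = 37.4566

37.4566


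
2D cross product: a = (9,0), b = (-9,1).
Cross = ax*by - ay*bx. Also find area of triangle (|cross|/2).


cross = 9*1 - 0*(-9) = 9 - 0 = 9
Triangle area = |9|/2 = 9/2 = 4.5000

cross = 9, triangle area = 4.5000


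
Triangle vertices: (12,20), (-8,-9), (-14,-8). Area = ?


12*(-9+ 8) = -12
-8*(-8-20) = 224
-14*(20+ 9) = -406
sum = -194
Area = |-194|/2 = 97.0000

97.0000 sq units


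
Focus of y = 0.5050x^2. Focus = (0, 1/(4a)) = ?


a = 0.5050
4a = 2.0200
focus = (0, 1/2.0200) = (0, 0.4950)

Focus = (0, 0.4950)


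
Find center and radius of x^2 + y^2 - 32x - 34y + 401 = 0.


h = -D/2 = 32/2 = 16
k = -E/2 = 34/2 = 17
r^2 = h^2 + k^2 - F = 256 + 289 - 401 = 144
r = 12

Center (16, 17), radius = 12


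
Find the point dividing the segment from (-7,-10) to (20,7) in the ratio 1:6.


Px = (1*20 + 6*(-7))/7 = -22/7 = -3.1429
Py = (1*7 + 6*(-10))/7 = -53/7 = -7.5714

P = (-3.1429, -7.5714)


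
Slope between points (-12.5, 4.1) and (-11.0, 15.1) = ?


dy = 15.1 - 4.1 = 11.0
dx = -11.0 + 12.5 = 1.5
m = 11.0/1.5 = 7.3333

m = 7.3333


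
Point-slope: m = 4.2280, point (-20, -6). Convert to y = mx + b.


y + 6 = 4.2280(x + 20)
y = 4.2280x - 6 - 4.2280*(-20)
y = 4.2280x + 78.5600

y = 4.2280x + 78.5600


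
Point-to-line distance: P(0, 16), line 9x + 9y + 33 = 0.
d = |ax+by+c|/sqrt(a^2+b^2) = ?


|9*0 + 9*16 + 33| = |177| = 177
sqrt(81 + 81) = sqrt(162) = 12.7279
d = 177/sqrt(162) = 13.9064

13.9064


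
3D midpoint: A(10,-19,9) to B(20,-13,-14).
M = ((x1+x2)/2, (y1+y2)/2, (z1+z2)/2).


Mx = (10+20)/2 = 15.0000
My = (-19- 13)/2 = -16.0000
Mz = (9- 14)/2 = -2.5000

M = (15.0000, -16.0000, -2.5000)


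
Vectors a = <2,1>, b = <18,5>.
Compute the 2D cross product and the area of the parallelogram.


cross = 2*5 - 1*18 = 10 - 18 = -8
Parallelogram area = |-8| = 8

cross = -8, parallelogram area = 8


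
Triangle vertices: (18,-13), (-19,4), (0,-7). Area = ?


18*(4+ 7) = 198
-19*(-7+ 13) = -114
0*(-13-4) = 0
sum = 84
Area = |84|/2 = 42.0000

42.0000 sq units


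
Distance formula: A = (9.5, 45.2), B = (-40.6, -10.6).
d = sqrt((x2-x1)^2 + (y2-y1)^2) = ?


dx = -40.6 - 9.5 = -50.1
dy = -10.6 - 45.2 = -55.8
d = sqrt(2510.01 + 3113.64) = sqrt(5623.65) = 74.9910

74.9910


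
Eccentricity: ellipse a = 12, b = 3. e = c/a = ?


c = sqrt(144-9) = sqrt(135) = 11.6190
e = c/a = sqrt(135)/12 = 0.9682

e = 0.9682


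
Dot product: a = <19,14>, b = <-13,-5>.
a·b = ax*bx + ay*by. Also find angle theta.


a·b = 19*(-13) + 14*(-5) = -247 - 70 = -317
|a| = sqrt(361+196) = 23.6008
|b| = sqrt(169+25) = 13.9284
cos(theta) = -317/(sqrt(557)*sqrt(194)) = -317/sqrt(108058) = -0.964341
theta = arccos(-317/sqrt(108058)) = 164.6532 degrees

a·b = -317, theta = 164.6532 deg


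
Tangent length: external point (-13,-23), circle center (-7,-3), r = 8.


d = sqrt((-13+ 7)^2 + (-23+ 3)^2) = sqrt(36+400) = 20.8806
L = sqrt(436.0000 - 64) = sqrt(372.0000) = 19.2873

19.2873
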